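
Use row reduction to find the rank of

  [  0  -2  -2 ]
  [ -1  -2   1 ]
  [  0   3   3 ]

R1 <=> R2
  [ -1  -2   1 ]
  [  0  -2  -2 ]
  [  0   3   3 ]
R1 -> -1·R1
  [ 1   2  -1 ]
  [ 0  -2  -2 ]
  [ 0   3   3 ]
R2 -> -1/2·R2
  [ 1  2  -1 ]
  [ 0  1   1 ]
  [ 0  3   3 ]
R3 -> R3 − 3·R2
  [ 1  2  -1 ]
  [ 0  1   1 ]
  [ 0  0   0 ]
R1 -> R1 − 2·R2
  [ 1  0  -3 ]
  [ 0  1   1 ]
  [ 0  0   0 ]
The reduced form has 2 nonzero rows.

rank = 2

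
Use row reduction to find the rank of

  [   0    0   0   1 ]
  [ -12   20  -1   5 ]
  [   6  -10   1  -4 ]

rank = 3

R1 ↔ R2
  [ -12   20  -1   5 ]
  [   0    0   0   1 ]
  [   6  -10   1  -4 ]
R1 ← -1/12·R1
  [ 1  -5/3  1/12  -5/12 ]
  [ 0     0     0      1 ]
  [ 6   -10     1     -4 ]
R3 ← R3 − 6·R1
  [ 1  -5/3  1/12  -5/12 ]
  [ 0     0     0      1 ]
  [ 0     0   1/2   -3/2 ]
R2 ↔ R3
  [ 1  -5/3  1/12  -5/12 ]
  [ 0     0   1/2   -3/2 ]
  [ 0     0     0      1 ]
R2 ← 2·R2
  [ 1  -5/3  1/12  -5/12 ]
  [ 0     0     1     -3 ]
  [ 0     0     0      1 ]
R2 ← R2 + 3·R3
  [ 1  -5/3  1/12  -5/12 ]
  [ 0     0     1      0 ]
  [ 0     0     0      1 ]
R1 ← R1 + 5/12·R3
  [ 1  -5/3  1/12  0 ]
  [ 0     0     1  0 ]
  [ 0     0     0  1 ]
R1 ← R1 − 1/12·R2
  [ 1  -5/3  0  0 ]
  [ 0     0  1  0 ]
  [ 0     0  0  1 ]
The reduced form has 3 nonzero rows.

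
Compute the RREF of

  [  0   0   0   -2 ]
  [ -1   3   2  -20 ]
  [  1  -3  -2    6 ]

Swap ρ1 and ρ2.
  [ -1   3   2  -20 ]
  [  0   0   0   -2 ]
  [  1  -3  -2    6 ]
Multiply ρ1 by -1.
  [ 1  -3  -2  20 ]
  [ 0   0   0  -2 ]
  [ 1  -3  -2   6 ]
Subtract ρ1 from ρ3.
  [ 1  -3  -2   20 ]
  [ 0   0   0   -2 ]
  [ 0   0   0  -14 ]
Multiply ρ2 by -1/2.
  [ 1  -3  -2   20 ]
  [ 0   0   0    1 ]
  [ 0   0   0  -14 ]
Add 14 times ρ2 to ρ3.
  [ 1  -3  -2  20 ]
  [ 0   0   0   1 ]
  [ 0   0   0   0 ]
Subtract 20 times ρ2 from ρ1.
  [ 1  -3  -2  0 ]
  [ 0   0   0  1 ]
  [ 0   0   0  0 ]

[[1, -3, -2, 0], [0, 0, 0, 1], [0, 0, 0, 0]]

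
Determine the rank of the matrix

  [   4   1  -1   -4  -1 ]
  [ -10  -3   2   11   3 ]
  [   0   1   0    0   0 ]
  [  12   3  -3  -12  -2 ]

R1 -> 1/4·R1
R2 -> R2 + 10·R1
R4 -> R4 − 12·R1
R2 -> -2·R2
R3 -> R3 − R2
R3 -> -1·R3
R3 -> R3 + R4
R2 -> R2 + R4
R1 -> R1 + 1/4·R4
R2 -> R2 − R3
R1 -> R1 + 1/4·R3
R1 -> R1 − 1/4·R2
The reduced form has 4 nonzero rows.

rank = 4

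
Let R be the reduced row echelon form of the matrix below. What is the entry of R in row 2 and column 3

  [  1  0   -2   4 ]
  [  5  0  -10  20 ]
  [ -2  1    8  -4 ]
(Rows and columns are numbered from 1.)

4

R2 ← R2 − 5·R1
  [  1  0  -2   4 ]
  [  0  0   0   0 ]
  [ -2  1   8  -4 ]
R3 ← R3 + 2·R1
  [ 1  0  -2  4 ]
  [ 0  0   0  0 ]
  [ 0  1   4  4 ]
R2 <-> R3
  [ 1  0  -2  4 ]
  [ 0  1   4  4 ]
  [ 0  0   0  0 ]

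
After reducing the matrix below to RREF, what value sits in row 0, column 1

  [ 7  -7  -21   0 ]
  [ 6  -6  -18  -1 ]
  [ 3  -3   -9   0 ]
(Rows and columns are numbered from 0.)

r1 ← 1/7·r1
  [ 1  -1   -3   0 ]
  [ 6  -6  -18  -1 ]
  [ 3  -3   -9   0 ]
r2 ← r2 − 6·r1
  [ 1  -1  -3   0 ]
  [ 0   0   0  -1 ]
  [ 3  -3  -9   0 ]
r3 ← r3 − 3·r1
  [ 1  -1  -3   0 ]
  [ 0   0   0  -1 ]
  [ 0   0   0   0 ]
r2 ← -1·r2
  [ 1  -1  -3  0 ]
  [ 0   0   0  1 ]
  [ 0   0   0  0 ]

-1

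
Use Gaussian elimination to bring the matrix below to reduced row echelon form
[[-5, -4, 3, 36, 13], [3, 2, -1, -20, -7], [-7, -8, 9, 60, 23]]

ρ1 ← -1/5·ρ1
  [  1  4/5  -3/5  -36/5  -13/5 ]
  [  3    2    -1    -20     -7 ]
  [ -7   -8     9     60     23 ]
ρ2 ← ρ2 − 3·ρ1
  [  1   4/5  -3/5  -36/5  -13/5 ]
  [  0  -2/5   4/5    8/5    4/5 ]
  [ -7    -8     9     60     23 ]
ρ3 ← ρ3 + 7·ρ1
  [ 1    4/5  -3/5  -36/5  -13/5 ]
  [ 0   -2/5   4/5    8/5    4/5 ]
  [ 0  -12/5  24/5   48/5   24/5 ]
ρ2 ← -5/2·ρ2
  [ 1    4/5  -3/5  -36/5  -13/5 ]
  [ 0      1    -2     -4     -2 ]
  [ 0  -12/5  24/5   48/5   24/5 ]
ρ3 ← ρ3 + 12/5·ρ2
  [ 1  4/5  -3/5  -36/5  -13/5 ]
  [ 0    1    -2     -4     -2 ]
  [ 0    0     0      0      0 ]
ρ1 ← ρ1 − 4/5·ρ2
  [ 1  0   1  -4  -1 ]
  [ 0  1  -2  -4  -2 ]
  [ 0  0   0   0   0 ]

[[1, 0, 1, -4, -1], [0, 1, -2, -4, -2], [0, 0, 0, 0, 0]]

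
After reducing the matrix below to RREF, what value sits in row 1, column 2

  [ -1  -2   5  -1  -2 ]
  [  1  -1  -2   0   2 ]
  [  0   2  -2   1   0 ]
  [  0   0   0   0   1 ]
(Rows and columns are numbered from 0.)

ρ1 → -1·ρ1
  [ 1   2  -5  1  2 ]
  [ 1  -1  -2  0  2 ]
  [ 0   2  -2  1  0 ]
  [ 0   0   0  0  1 ]
ρ2 → ρ2 − ρ1
  [ 1   2  -5   1  2 ]
  [ 0  -3   3  -1  0 ]
  [ 0   2  -2   1  0 ]
  [ 0   0   0   0  1 ]
ρ2 → -1/3·ρ2
  [ 1  2  -5    1  2 ]
  [ 0  1  -1  1/3  0 ]
  [ 0  2  -2    1  0 ]
  [ 0  0   0    0  1 ]
ρ3 → ρ3 − 2·ρ2
  [ 1  2  -5    1  2 ]
  [ 0  1  -1  1/3  0 ]
  [ 0  0   0  1/3  0 ]
  [ 0  0   0    0  1 ]
ρ3 → 3·ρ3
  [ 1  2  -5    1  2 ]
  [ 0  1  -1  1/3  0 ]
  [ 0  0   0    1  0 ]
  [ 0  0   0    0  1 ]
ρ1 → ρ1 − 2·ρ4
  [ 1  2  -5    1  0 ]
  [ 0  1  -1  1/3  0 ]
  [ 0  0   0    1  0 ]
  [ 0  0   0    0  1 ]
ρ2 → ρ2 − 1/3·ρ3
  [ 1  2  -5  1  0 ]
  [ 0  1  -1  0  0 ]
  [ 0  0   0  1  0 ]
  [ 0  0   0  0  1 ]
ρ1 → ρ1 − ρ3
  [ 1  2  -5  0  0 ]
  [ 0  1  -1  0  0 ]
  [ 0  0   0  1  0 ]
  [ 0  0   0  0  1 ]
ρ1 → ρ1 − 2·ρ2
  [ 1  0  -3  0  0 ]
  [ 0  1  -1  0  0 ]
  [ 0  0   0  1  0 ]
  [ 0  0   0  0  1 ]

-1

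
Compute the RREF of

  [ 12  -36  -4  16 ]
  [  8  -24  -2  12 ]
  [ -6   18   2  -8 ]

r1 ← 1/12·r1
r2 ← r2 − 8·r1
r3 ← r3 + 6·r1
r2 ← 3/2·r2
r1 ← r1 + 1/3·r2

[[1, -3, 0, 2], [0, 0, 1, 2], [0, 0, 0, 0]]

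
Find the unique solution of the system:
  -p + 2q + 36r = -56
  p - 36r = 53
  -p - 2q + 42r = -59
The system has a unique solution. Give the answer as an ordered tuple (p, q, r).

Form the augmented matrix and row-reduce:
  [ -1   2   36  |  -56 ]
  [  1   0  -36  |   53 ]
  [ -1  -2   42  |  -59 ]
Multiply r1 by -1.
  [  1  -2  -36  |   56 ]
  [  1   0  -36  |   53 ]
  [ -1  -2   42  |  -59 ]
Subtract r1 from r2.
  [  1  -2  -36  |   56 ]
  [  0   2    0  |   -3 ]
  [ -1  -2   42  |  -59 ]
Add r1 to r3.
  [ 1  -2  -36  |  56 ]
  [ 0   2    0  |  -3 ]
  [ 0  -4    6  |  -3 ]
Multiply r2 by 1/2.
  [ 1  -2  -36  |    56 ]
  [ 0   1    0  |  -3/2 ]
  [ 0  -4    6  |    -3 ]
Add 4 times r2 to r3.
  [ 1  -2  -36  |    56 ]
  [ 0   1    0  |  -3/2 ]
  [ 0   0    6  |    -9 ]
Multiply r3 by 1/6.
  [ 1  -2  -36  |    56 ]
  [ 0   1    0  |  -3/2 ]
  [ 0   0    1  |  -3/2 ]
Add 36 times r3 to r1.
  [ 1  -2  0  |     2 ]
  [ 0   1  0  |  -3/2 ]
  [ 0   0  1  |  -3/2 ]
Add 2 times r2 to r1.
  [ 1  0  0  |    -1 ]
  [ 0  1  0  |  -3/2 ]
  [ 0  0  1  |  -3/2 ]
Reading off the last column: p = -1, q = -3/2, r = -3/2.

(-1, -3/2, -3/2)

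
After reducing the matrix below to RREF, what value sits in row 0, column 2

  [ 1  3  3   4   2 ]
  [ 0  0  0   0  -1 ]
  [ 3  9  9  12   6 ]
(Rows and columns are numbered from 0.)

3

Subtract 3 times ρ1 from ρ3.
  [ 1  3  3  4   2 ]
  [ 0  0  0  0  -1 ]
  [ 0  0  0  0   0 ]
Multiply ρ2 by -1.
  [ 1  3  3  4  2 ]
  [ 0  0  0  0  1 ]
  [ 0  0  0  0  0 ]
Subtract 2 times ρ2 from ρ1.
  [ 1  3  3  4  0 ]
  [ 0  0  0  0  1 ]
  [ 0  0  0  0  0 ]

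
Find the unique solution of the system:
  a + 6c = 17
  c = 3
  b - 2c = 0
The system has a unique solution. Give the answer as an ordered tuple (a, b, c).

Form the augmented matrix and row-reduce:
  [ 1  0   6  |  17 ]
  [ 0  0   1  |   3 ]
  [ 0  1  -2  |   0 ]
r2 ↔ r3
  [ 1  0   6  |  17 ]
  [ 0  1  -2  |   0 ]
  [ 0  0   1  |   3 ]
r2 ← r2 + 2·r3
  [ 1  0  6  |  17 ]
  [ 0  1  0  |   6 ]
  [ 0  0  1  |   3 ]
r1 ← r1 − 6·r3
  [ 1  0  0  |  -1 ]
  [ 0  1  0  |   6 ]
  [ 0  0  1  |   3 ]
Reading off the last column: a = -1, b = 6, c = 3.

(-1, 6, 3)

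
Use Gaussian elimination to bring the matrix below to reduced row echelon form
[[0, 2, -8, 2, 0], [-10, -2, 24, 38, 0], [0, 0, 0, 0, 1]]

[[1, 0, -8/5, -4, 0], [0, 1, -4, 1, 0], [0, 0, 0, 0, 1]]

R1 ↔ R2
  [ -10  -2  24  38  0 ]
  [   0   2  -8   2  0 ]
  [   0   0   0   0  1 ]
R1 → -1/10·R1
  [ 1  1/5  -12/5  -19/5  0 ]
  [ 0    2     -8      2  0 ]
  [ 0    0      0      0  1 ]
R2 → 1/2·R2
  [ 1  1/5  -12/5  -19/5  0 ]
  [ 0    1     -4      1  0 ]
  [ 0    0      0      0  1 ]
R1 → R1 − 1/5·R2
  [ 1  0  -8/5  -4  0 ]
  [ 0  1    -4   1  0 ]
  [ 0  0     0   0  1 ]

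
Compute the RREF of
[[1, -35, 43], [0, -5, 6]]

r2 -> -1/5·r2
  [ 1  -35    43 ]
  [ 0    1  -6/5 ]
r1 -> r1 + 35·r2
  [ 1  0     1 ]
  [ 0  1  -6/5 ]

[[1, 0, 1], [0, 1, -6/5]]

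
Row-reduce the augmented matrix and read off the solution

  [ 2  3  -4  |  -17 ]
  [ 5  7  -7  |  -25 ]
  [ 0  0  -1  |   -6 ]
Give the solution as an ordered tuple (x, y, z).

(2, 1, 6)

ρ1 -> 1/2·ρ1
  [ 1  3/2  -2  |  -17/2 ]
  [ 5    7  -7  |    -25 ]
  [ 0    0  -1  |     -6 ]
ρ2 -> ρ2 − 5·ρ1
  [ 1   3/2  -2  |  -17/2 ]
  [ 0  -1/2   3  |   35/2 ]
  [ 0     0  -1  |     -6 ]
ρ2 -> -2·ρ2
  [ 1  3/2  -2  |  -17/2 ]
  [ 0    1  -6  |    -35 ]
  [ 0    0  -1  |     -6 ]
ρ3 -> -1·ρ3
  [ 1  3/2  -2  |  -17/2 ]
  [ 0    1  -6  |    -35 ]
  [ 0    0   1  |      6 ]
ρ2 -> ρ2 + 6·ρ3
  [ 1  3/2  -2  |  -17/2 ]
  [ 0    1   0  |      1 ]
  [ 0    0   1  |      6 ]
ρ1 -> ρ1 + 2·ρ3
  [ 1  3/2  0  |  7/2 ]
  [ 0    1  0  |    1 ]
  [ 0    0  1  |    6 ]
ρ1 -> ρ1 − 3/2·ρ2
  [ 1  0  0  |  2 ]
  [ 0  1  0  |  1 ]
  [ 0  0  1  |  6 ]
Reading off the last column: x = 2, y = 1, z = 6.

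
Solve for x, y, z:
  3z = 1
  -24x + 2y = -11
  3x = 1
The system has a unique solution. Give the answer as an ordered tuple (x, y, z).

(1/3, -3/2, 1/3)

Form the augmented matrix and row-reduce:
  [   0  0  3  |    1 ]
  [ -24  2  0  |  -11 ]
  [   3  0  0  |    1 ]
R1 ↔ R2
  [ -24  2  0  |  -11 ]
  [   0  0  3  |    1 ]
  [   3  0  0  |    1 ]
R1 → -1/24·R1
  [ 1  -1/12  0  |  11/24 ]
  [ 0      0  3  |      1 ]
  [ 3      0  0  |      1 ]
R3 → R3 − 3·R1
  [ 1  -1/12  0  |  11/24 ]
  [ 0      0  3  |      1 ]
  [ 0    1/4  0  |   -3/8 ]
R2 ↔ R3
  [ 1  -1/12  0  |  11/24 ]
  [ 0    1/4  0  |   -3/8 ]
  [ 0      0  3  |      1 ]
R2 → 4·R2
  [ 1  -1/12  0  |  11/24 ]
  [ 0      1  0  |   -3/2 ]
  [ 0      0  3  |      1 ]
R3 → 1/3·R3
  [ 1  -1/12  0  |  11/24 ]
  [ 0      1  0  |   -3/2 ]
  [ 0      0  1  |    1/3 ]
R1 → R1 + 1/12·R2
  [ 1  0  0  |   1/3 ]
  [ 0  1  0  |  -3/2 ]
  [ 0  0  1  |   1/3 ]
Reading off the last column: x = 1/3, y = -3/2, z = 1/3.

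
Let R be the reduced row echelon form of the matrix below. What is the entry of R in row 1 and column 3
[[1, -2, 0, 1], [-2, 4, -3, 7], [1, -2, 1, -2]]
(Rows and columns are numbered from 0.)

R2 -> R2 + 2·R1
  [ 1  -2   0   1 ]
  [ 0   0  -3   9 ]
  [ 1  -2   1  -2 ]
R3 -> R3 − R1
  [ 1  -2   0   1 ]
  [ 0   0  -3   9 ]
  [ 0   0   1  -3 ]
R2 -> -1/3·R2
  [ 1  -2  0   1 ]
  [ 0   0  1  -3 ]
  [ 0   0  1  -3 ]
R3 -> R3 − R2
  [ 1  -2  0   1 ]
  [ 0   0  1  -3 ]
  [ 0   0  0   0 ]

-3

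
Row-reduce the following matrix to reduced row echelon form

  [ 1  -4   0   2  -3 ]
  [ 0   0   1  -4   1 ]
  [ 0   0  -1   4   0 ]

[[1, -4, 0, 2, 0], [0, 0, 1, -4, 0], [0, 0, 0, 0, 1]]

Add R2 to R3.
  [ 1  -4  0   2  -3 ]
  [ 0   0  1  -4   1 ]
  [ 0   0  0   0   1 ]
Subtract R3 from R2.
  [ 1  -4  0   2  -3 ]
  [ 0   0  1  -4   0 ]
  [ 0   0  0   0   1 ]
Add 3 times R3 to R1.
  [ 1  -4  0   2  0 ]
  [ 0   0  1  -4  0 ]
  [ 0   0  0   0  1 ]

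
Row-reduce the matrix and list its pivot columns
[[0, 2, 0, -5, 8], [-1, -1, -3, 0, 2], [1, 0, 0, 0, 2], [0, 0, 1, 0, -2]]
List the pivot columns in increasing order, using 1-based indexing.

R1 <=> R2
  [ -1  -1  -3   0   2 ]
  [  0   2   0  -5   8 ]
  [  1   0   0   0   2 ]
  [  0   0   1   0  -2 ]
R1 → -1·R1
  [ 1  1  3   0  -2 ]
  [ 0  2  0  -5   8 ]
  [ 1  0  0   0   2 ]
  [ 0  0  1   0  -2 ]
R3 → R3 − R1
  [ 1   1   3   0  -2 ]
  [ 0   2   0  -5   8 ]
  [ 0  -1  -3   0   4 ]
  [ 0   0   1   0  -2 ]
R2 → 1/2·R2
  [ 1   1   3     0  -2 ]
  [ 0   1   0  -5/2   4 ]
  [ 0  -1  -3     0   4 ]
  [ 0   0   1     0  -2 ]
R3 → R3 + R2
  [ 1  1   3     0  -2 ]
  [ 0  1   0  -5/2   4 ]
  [ 0  0  -3  -5/2   8 ]
  [ 0  0   1     0  -2 ]
R3 → -1/3·R3
  [ 1  1  3     0    -2 ]
  [ 0  1  0  -5/2     4 ]
  [ 0  0  1   5/6  -8/3 ]
  [ 0  0  1     0    -2 ]
R4 → R4 − R3
  [ 1  1  3     0    -2 ]
  [ 0  1  0  -5/2     4 ]
  [ 0  0  1   5/6  -8/3 ]
  [ 0  0  0  -5/6   2/3 ]
R4 → -6/5·R4
  [ 1  1  3     0    -2 ]
  [ 0  1  0  -5/2     4 ]
  [ 0  0  1   5/6  -8/3 ]
  [ 0  0  0     1  -4/5 ]
R3 → R3 − 5/6·R4
  [ 1  1  3     0    -2 ]
  [ 0  1  0  -5/2     4 ]
  [ 0  0  1     0    -2 ]
  [ 0  0  0     1  -4/5 ]
R2 → R2 + 5/2·R4
  [ 1  1  3  0    -2 ]
  [ 0  1  0  0     2 ]
  [ 0  0  1  0    -2 ]
  [ 0  0  0  1  -4/5 ]
R1 → R1 − 3·R3
  [ 1  1  0  0     4 ]
  [ 0  1  0  0     2 ]
  [ 0  0  1  0    -2 ]
  [ 0  0  0  1  -4/5 ]
R1 → R1 − R2
  [ 1  0  0  0     2 ]
  [ 0  1  0  0     2 ]
  [ 0  0  1  0    -2 ]
  [ 0  0  0  1  -4/5 ]
Pivot columns are the columns containing a leading 1.

1, 2, 3, 4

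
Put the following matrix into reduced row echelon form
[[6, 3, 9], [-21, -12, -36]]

[[1, 0, 0], [0, 1, 3]]

r1 ← 1/6·r1
  [   1  1/2  3/2 ]
  [ -21  -12  -36 ]
r2 ← r2 + 21·r1
  [ 1   1/2   3/2 ]
  [ 0  -3/2  -9/2 ]
r2 ← -2/3·r2
  [ 1  1/2  3/2 ]
  [ 0    1    3 ]
r1 ← r1 − 1/2·r2
  [ 1  0  0 ]
  [ 0  1  3 ]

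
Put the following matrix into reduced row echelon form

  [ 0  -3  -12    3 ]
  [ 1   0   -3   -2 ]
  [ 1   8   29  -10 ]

r1 ↔ r2
  [ 1   0   -3   -2 ]
  [ 0  -3  -12    3 ]
  [ 1   8   29  -10 ]
r3 := r3 − r1
  [ 1   0   -3  -2 ]
  [ 0  -3  -12   3 ]
  [ 0   8   32  -8 ]
r2 := -1/3·r2
  [ 1  0  -3  -2 ]
  [ 0  1   4  -1 ]
  [ 0  8  32  -8 ]
r3 := r3 − 8·r2
  [ 1  0  -3  -2 ]
  [ 0  1   4  -1 ]
  [ 0  0   0   0 ]

[[1, 0, -3, -2], [0, 1, 4, -1], [0, 0, 0, 0]]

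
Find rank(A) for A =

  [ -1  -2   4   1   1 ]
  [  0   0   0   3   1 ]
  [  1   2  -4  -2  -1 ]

ρ1 → -1·ρ1
  [ 1  2  -4  -1  -1 ]
  [ 0  0   0   3   1 ]
  [ 1  2  -4  -2  -1 ]
ρ3 → ρ3 − ρ1
  [ 1  2  -4  -1  -1 ]
  [ 0  0   0   3   1 ]
  [ 0  0   0  -1   0 ]
ρ2 → 1/3·ρ2
  [ 1  2  -4  -1   -1 ]
  [ 0  0   0   1  1/3 ]
  [ 0  0   0  -1    0 ]
ρ3 → ρ3 + ρ2
  [ 1  2  -4  -1   -1 ]
  [ 0  0   0   1  1/3 ]
  [ 0  0   0   0  1/3 ]
ρ3 → 3·ρ3
  [ 1  2  -4  -1   -1 ]
  [ 0  0   0   1  1/3 ]
  [ 0  0   0   0    1 ]
ρ2 → ρ2 − 1/3·ρ3
  [ 1  2  -4  -1  -1 ]
  [ 0  0   0   1   0 ]
  [ 0  0   0   0   1 ]
ρ1 → ρ1 + ρ3
  [ 1  2  -4  -1  0 ]
  [ 0  0   0   1  0 ]
  [ 0  0   0   0  1 ]
ρ1 → ρ1 + ρ2
  [ 1  2  -4  0  0 ]
  [ 0  0   0  1  0 ]
  [ 0  0   0  0  1 ]
The reduced form has 3 nonzero rows.

rank = 3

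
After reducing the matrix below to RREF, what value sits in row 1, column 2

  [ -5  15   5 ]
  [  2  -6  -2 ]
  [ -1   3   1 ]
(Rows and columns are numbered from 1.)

-3

r1 → -1/5·r1
  [  1  -3  -1 ]
  [  2  -6  -2 ]
  [ -1   3   1 ]
r2 → r2 − 2·r1
  [  1  -3  -1 ]
  [  0   0   0 ]
  [ -1   3   1 ]
r3 → r3 + r1
  [ 1  -3  -1 ]
  [ 0   0   0 ]
  [ 0   0   0 ]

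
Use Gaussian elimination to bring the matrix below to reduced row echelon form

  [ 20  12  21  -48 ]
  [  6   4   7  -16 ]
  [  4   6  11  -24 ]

Multiply r1 by 1/20.
Subtract 6 times r1 from r2.
Subtract 4 times r1 from r3.
Multiply r2 by 5/2.
Subtract 18/5 times r2 from r3.
Multiply r3 by 2.
Subtract 7/4 times r3 from r2.
Subtract 21/20 times r3 from r1.
Subtract 3/5 times r2 from r1.

[[1, 0, 0, 0], [0, 1, 0, -4], [0, 0, 1, 0]]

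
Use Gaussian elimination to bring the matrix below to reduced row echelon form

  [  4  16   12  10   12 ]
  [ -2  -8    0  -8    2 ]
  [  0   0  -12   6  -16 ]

ρ1 → 1/4·ρ1
  [  1   4    3  5/2    3 ]
  [ -2  -8    0   -8    2 ]
  [  0   0  -12    6  -16 ]
ρ2 → ρ2 + 2·ρ1
  [ 1  4    3  5/2    3 ]
  [ 0  0    6   -3    8 ]
  [ 0  0  -12    6  -16 ]
ρ2 → 1/6·ρ2
  [ 1  4    3   5/2    3 ]
  [ 0  0    1  -1/2  4/3 ]
  [ 0  0  -12     6  -16 ]
ρ3 → ρ3 + 12·ρ2
  [ 1  4  3   5/2    3 ]
  [ 0  0  1  -1/2  4/3 ]
  [ 0  0  0     0    0 ]
ρ1 → ρ1 − 3·ρ2
  [ 1  4  0     4   -1 ]
  [ 0  0  1  -1/2  4/3 ]
  [ 0  0  0     0    0 ]

[[1, 4, 0, 4, -1], [0, 0, 1, -1/2, 4/3], [0, 0, 0, 0, 0]]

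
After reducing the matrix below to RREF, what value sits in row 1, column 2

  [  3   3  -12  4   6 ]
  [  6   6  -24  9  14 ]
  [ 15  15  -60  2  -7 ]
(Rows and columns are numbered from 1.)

Multiply R1 by 1/3.
  [  1   1   -4  4/3   2 ]
  [  6   6  -24    9  14 ]
  [ 15  15  -60    2  -7 ]
Subtract 6 times R1 from R2.
  [  1   1   -4  4/3   2 ]
  [  0   0    0    1   2 ]
  [ 15  15  -60    2  -7 ]
Subtract 15 times R1 from R3.
  [ 1  1  -4  4/3    2 ]
  [ 0  0   0    1    2 ]
  [ 0  0   0  -18  -37 ]
Add 18 times R2 to R3.
  [ 1  1  -4  4/3   2 ]
  [ 0  0   0    1   2 ]
  [ 0  0   0    0  -1 ]
Multiply R3 by -1.
  [ 1  1  -4  4/3  2 ]
  [ 0  0   0    1  2 ]
  [ 0  0   0    0  1 ]
Subtract 2 times R3 from R2.
  [ 1  1  -4  4/3  2 ]
  [ 0  0   0    1  0 ]
  [ 0  0   0    0  1 ]
Subtract 2 times R3 from R1.
  [ 1  1  -4  4/3  0 ]
  [ 0  0   0    1  0 ]
  [ 0  0   0    0  1 ]
Subtract 4/3 times R2 from R1.
  [ 1  1  -4  0  0 ]
  [ 0  0   0  1  0 ]
  [ 0  0   0  0  1 ]

1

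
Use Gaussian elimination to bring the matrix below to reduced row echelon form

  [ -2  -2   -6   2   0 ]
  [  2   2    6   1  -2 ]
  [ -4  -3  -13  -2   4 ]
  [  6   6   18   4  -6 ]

[[1, 0, 4, 0, 0], [0, 1, -1, 0, 0], [0, 0, 0, 1, 0], [0, 0, 0, 0, 1]]

R1 := -1/2·R1
  [  1   1    3  -1   0 ]
  [  2   2    6   1  -2 ]
  [ -4  -3  -13  -2   4 ]
  [  6   6   18   4  -6 ]
R2 := R2 − 2·R1
  [  1   1    3  -1   0 ]
  [  0   0    0   3  -2 ]
  [ -4  -3  -13  -2   4 ]
  [  6   6   18   4  -6 ]
R3 := R3 + 4·R1
  [ 1  1   3  -1   0 ]
  [ 0  0   0   3  -2 ]
  [ 0  1  -1  -6   4 ]
  [ 6  6  18   4  -6 ]
R4 := R4 − 6·R1
  [ 1  1   3  -1   0 ]
  [ 0  0   0   3  -2 ]
  [ 0  1  -1  -6   4 ]
  [ 0  0   0  10  -6 ]
R2 ↔ R3
  [ 1  1   3  -1   0 ]
  [ 0  1  -1  -6   4 ]
  [ 0  0   0   3  -2 ]
  [ 0  0   0  10  -6 ]
R3 := 1/3·R3
  [ 1  1   3  -1     0 ]
  [ 0  1  -1  -6     4 ]
  [ 0  0   0   1  -2/3 ]
  [ 0  0   0  10    -6 ]
R4 := R4 − 10·R3
  [ 1  1   3  -1     0 ]
  [ 0  1  -1  -6     4 ]
  [ 0  0   0   1  -2/3 ]
  [ 0  0   0   0   2/3 ]
R4 := 3/2·R4
  [ 1  1   3  -1     0 ]
  [ 0  1  -1  -6     4 ]
  [ 0  0   0   1  -2/3 ]
  [ 0  0   0   0     1 ]
R3 := R3 + 2/3·R4
  [ 1  1   3  -1  0 ]
  [ 0  1  -1  -6  4 ]
  [ 0  0   0   1  0 ]
  [ 0  0   0   0  1 ]
R2 := R2 − 4·R4
  [ 1  1   3  -1  0 ]
  [ 0  1  -1  -6  0 ]
  [ 0  0   0   1  0 ]
  [ 0  0   0   0  1 ]
R2 := R2 + 6·R3
  [ 1  1   3  -1  0 ]
  [ 0  1  -1   0  0 ]
  [ 0  0   0   1  0 ]
  [ 0  0   0   0  1 ]
R1 := R1 + R3
  [ 1  1   3  0  0 ]
  [ 0  1  -1  0  0 ]
  [ 0  0   0  1  0 ]
  [ 0  0   0  0  1 ]
R1 := R1 − R2
  [ 1  0   4  0  0 ]
  [ 0  1  -1  0  0 ]
  [ 0  0   0  1  0 ]
  [ 0  0   0  0  1 ]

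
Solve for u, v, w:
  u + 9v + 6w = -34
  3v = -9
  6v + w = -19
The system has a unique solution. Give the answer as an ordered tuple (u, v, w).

(-1, -3, -1)

Form the augmented matrix and row-reduce:
  [ 1  9  6  |  -34 ]
  [ 0  3  0  |   -9 ]
  [ 0  6  1  |  -19 ]
r2 := 1/3·r2
  [ 1  9  6  |  -34 ]
  [ 0  1  0  |   -3 ]
  [ 0  6  1  |  -19 ]
r3 := r3 − 6·r2
  [ 1  9  6  |  -34 ]
  [ 0  1  0  |   -3 ]
  [ 0  0  1  |   -1 ]
r1 := r1 − 6·r3
  [ 1  9  0  |  -28 ]
  [ 0  1  0  |   -3 ]
  [ 0  0  1  |   -1 ]
r1 := r1 − 9·r2
  [ 1  0  0  |  -1 ]
  [ 0  1  0  |  -3 ]
  [ 0  0  1  |  -1 ]
Reading off the last column: u = -1, v = -3, w = -1.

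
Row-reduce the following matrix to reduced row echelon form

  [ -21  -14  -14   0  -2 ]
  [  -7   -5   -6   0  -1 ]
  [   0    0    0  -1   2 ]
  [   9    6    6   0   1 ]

[[1, 0, -2, 0, 0], [0, 1, 4, 0, 0], [0, 0, 0, 1, 0], [0, 0, 0, 0, 1]]

R1 → -1/21·R1
  [  1  2/3  2/3   0  2/21 ]
  [ -7   -5   -6   0    -1 ]
  [  0    0    0  -1     2 ]
  [  9    6    6   0     1 ]
R2 → R2 + 7·R1
  [ 1   2/3   2/3   0  2/21 ]
  [ 0  -1/3  -4/3   0  -1/3 ]
  [ 0     0     0  -1     2 ]
  [ 9     6     6   0     1 ]
R4 → R4 − 9·R1
  [ 1   2/3   2/3   0  2/21 ]
  [ 0  -1/3  -4/3   0  -1/3 ]
  [ 0     0     0  -1     2 ]
  [ 0     0     0   0   1/7 ]
R2 → -3·R2
  [ 1  2/3  2/3   0  2/21 ]
  [ 0    1    4   0     1 ]
  [ 0    0    0  -1     2 ]
  [ 0    0    0   0   1/7 ]
R3 → -1·R3
  [ 1  2/3  2/3  0  2/21 ]
  [ 0    1    4  0     1 ]
  [ 0    0    0  1    -2 ]
  [ 0    0    0  0   1/7 ]
R4 → 7·R4
  [ 1  2/3  2/3  0  2/21 ]
  [ 0    1    4  0     1 ]
  [ 0    0    0  1    -2 ]
  [ 0    0    0  0     1 ]
R3 → R3 + 2·R4
  [ 1  2/3  2/3  0  2/21 ]
  [ 0    1    4  0     1 ]
  [ 0    0    0  1     0 ]
  [ 0    0    0  0     1 ]
R2 → R2 − R4
  [ 1  2/3  2/3  0  2/21 ]
  [ 0    1    4  0     0 ]
  [ 0    0    0  1     0 ]
  [ 0    0    0  0     1 ]
R1 → R1 − 2/21·R4
  [ 1  2/3  2/3  0  0 ]
  [ 0    1    4  0  0 ]
  [ 0    0    0  1  0 ]
  [ 0    0    0  0  1 ]
R1 → R1 − 2/3·R2
  [ 1  0  -2  0  0 ]
  [ 0  1   4  0  0 ]
  [ 0  0   0  1  0 ]
  [ 0  0   0  0  1 ]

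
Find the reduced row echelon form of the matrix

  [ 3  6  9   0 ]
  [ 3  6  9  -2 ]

R1 ← 1/3·R1
R2 ← R2 − 3·R1
R2 ← -1/2·R2

[[1, 2, 3, 0], [0, 0, 0, 1]]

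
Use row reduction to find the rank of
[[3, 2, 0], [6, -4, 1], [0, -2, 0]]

R1 ← 1/3·R1
  [ 1  2/3  0 ]
  [ 6   -4  1 ]
  [ 0   -2  0 ]
R2 ← R2 − 6·R1
  [ 1  2/3  0 ]
  [ 0   -8  1 ]
  [ 0   -2  0 ]
R2 ← -1/8·R2
  [ 1  2/3     0 ]
  [ 0    1  -1/8 ]
  [ 0   -2     0 ]
R3 ← R3 + 2·R2
  [ 1  2/3     0 ]
  [ 0    1  -1/8 ]
  [ 0    0  -1/4 ]
R3 ← -4·R3
  [ 1  2/3     0 ]
  [ 0    1  -1/8 ]
  [ 0    0     1 ]
R2 ← R2 + 1/8·R3
  [ 1  2/3  0 ]
  [ 0    1  0 ]
  [ 0    0  1 ]
R1 ← R1 − 2/3·R2
  [ 1  0  0 ]
  [ 0  1  0 ]
  [ 0  0  1 ]
The reduced form has 3 nonzero rows.

rank = 3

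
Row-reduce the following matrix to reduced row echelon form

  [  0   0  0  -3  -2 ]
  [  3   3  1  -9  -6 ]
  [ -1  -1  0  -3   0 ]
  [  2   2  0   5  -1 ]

R1 ↔ R2
R1 -> 1/3·R1
R3 -> R3 + R1
R4 -> R4 − 2·R1
R2 ↔ R3
R2 -> 3·R2
R4 -> R4 + 2/3·R2
R3 -> -1/3·R3
R4 -> R4 + R3
R4 -> -3·R4
R3 -> R3 − 2/3·R4
R2 -> R2 + 6·R4
R1 -> R1 + 2·R4
R2 -> R2 + 18·R3
R1 -> R1 + 3·R3
R1 -> R1 − 1/3·R2

[[1, 1, 0, 0, 0], [0, 0, 1, 0, 0], [0, 0, 0, 1, 0], [0, 0, 0, 0, 1]]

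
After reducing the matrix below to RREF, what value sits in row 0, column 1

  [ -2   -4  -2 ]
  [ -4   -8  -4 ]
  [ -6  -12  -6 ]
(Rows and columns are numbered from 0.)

2

r1 -> -1/2·r1
  [  1    2   1 ]
  [ -4   -8  -4 ]
  [ -6  -12  -6 ]
r2 -> r2 + 4·r1
  [  1    2   1 ]
  [  0    0   0 ]
  [ -6  -12  -6 ]
r3 -> r3 + 6·r1
  [ 1  2  1 ]
  [ 0  0  0 ]
  [ 0  0  0 ]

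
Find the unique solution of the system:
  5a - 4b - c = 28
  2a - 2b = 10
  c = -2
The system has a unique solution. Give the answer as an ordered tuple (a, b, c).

Form the augmented matrix and row-reduce:
  [ 5  -4  -1  |  28 ]
  [ 2  -2   0  |  10 ]
  [ 0   0   1  |  -2 ]
Multiply r1 by 1/5.
  [ 1  -4/5  -1/5  |  28/5 ]
  [ 2    -2     0  |    10 ]
  [ 0     0     1  |    -2 ]
Subtract 2 times r1 from r2.
  [ 1  -4/5  -1/5  |  28/5 ]
  [ 0  -2/5   2/5  |  -6/5 ]
  [ 0     0     1  |    -2 ]
Multiply r2 by -5/2.
  [ 1  -4/5  -1/5  |  28/5 ]
  [ 0     1    -1  |     3 ]
  [ 0     0     1  |    -2 ]
Add r3 to r2.
  [ 1  -4/5  -1/5  |  28/5 ]
  [ 0     1     0  |     1 ]
  [ 0     0     1  |    -2 ]
Add 1/5 times r3 to r1.
  [ 1  -4/5  0  |  26/5 ]
  [ 0     1  0  |     1 ]
  [ 0     0  1  |    -2 ]
Add 4/5 times r2 to r1.
  [ 1  0  0  |   6 ]
  [ 0  1  0  |   1 ]
  [ 0  0  1  |  -2 ]
Reading off the last column: a = 6, b = 1, c = -2.

(6, 1, -2)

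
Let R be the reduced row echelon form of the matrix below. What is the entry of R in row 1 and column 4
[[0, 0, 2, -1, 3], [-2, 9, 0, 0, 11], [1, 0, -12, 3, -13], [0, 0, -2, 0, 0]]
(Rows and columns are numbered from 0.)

Swap R1 and R2.
  [ -2  9    0   0   11 ]
  [  0  0    2  -1    3 ]
  [  1  0  -12   3  -13 ]
  [  0  0   -2   0    0 ]
Multiply R1 by -1/2.
  [ 1  -9/2    0   0  -11/2 ]
  [ 0     0    2  -1      3 ]
  [ 1     0  -12   3    -13 ]
  [ 0     0   -2   0      0 ]
Subtract R1 from R3.
  [ 1  -9/2    0   0  -11/2 ]
  [ 0     0    2  -1      3 ]
  [ 0   9/2  -12   3  -15/2 ]
  [ 0     0   -2   0      0 ]
Swap R2 and R3.
  [ 1  -9/2    0   0  -11/2 ]
  [ 0   9/2  -12   3  -15/2 ]
  [ 0     0    2  -1      3 ]
  [ 0     0   -2   0      0 ]
Multiply R2 by 2/9.
  [ 1  -9/2     0    0  -11/2 ]
  [ 0     1  -8/3  2/3   -5/3 ]
  [ 0     0     2   -1      3 ]
  [ 0     0    -2    0      0 ]
Multiply R3 by 1/2.
  [ 1  -9/2     0     0  -11/2 ]
  [ 0     1  -8/3   2/3   -5/3 ]
  [ 0     0     1  -1/2    3/2 ]
  [ 0     0    -2     0      0 ]
Add 2 times R3 to R4.
  [ 1  -9/2     0     0  -11/2 ]
  [ 0     1  -8/3   2/3   -5/3 ]
  [ 0     0     1  -1/2    3/2 ]
  [ 0     0     0    -1      3 ]
Multiply R4 by -1.
  [ 1  -9/2     0     0  -11/2 ]
  [ 0     1  -8/3   2/3   -5/3 ]
  [ 0     0     1  -1/2    3/2 ]
  [ 0     0     0     1     -3 ]
Add 1/2 times R4 to R3.
  [ 1  -9/2     0    0  -11/2 ]
  [ 0     1  -8/3  2/3   -5/3 ]
  [ 0     0     1    0      0 ]
  [ 0     0     0    1     -3 ]
Subtract 2/3 times R4 from R2.
  [ 1  -9/2     0  0  -11/2 ]
  [ 0     1  -8/3  0    1/3 ]
  [ 0     0     1  0      0 ]
  [ 0     0     0  1     -3 ]
Add 8/3 times R3 to R2.
  [ 1  -9/2  0  0  -11/2 ]
  [ 0     1  0  0    1/3 ]
  [ 0     0  1  0      0 ]
  [ 0     0  0  1     -3 ]
Add 9/2 times R2 to R1.
  [ 1  0  0  0   -4 ]
  [ 0  1  0  0  1/3 ]
  [ 0  0  1  0    0 ]
  [ 0  0  0  1   -3 ]

1/3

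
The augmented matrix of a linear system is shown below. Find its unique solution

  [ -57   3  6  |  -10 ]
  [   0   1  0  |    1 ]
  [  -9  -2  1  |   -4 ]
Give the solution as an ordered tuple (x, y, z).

ρ1 -> -1/57·ρ1
  [  1  -1/19  -2/19  |  10/57 ]
  [  0      1      0  |      1 ]
  [ -9     -2      1  |     -4 ]
ρ3 -> ρ3 + 9·ρ1
  [ 1   -1/19  -2/19  |   10/57 ]
  [ 0       1      0  |       1 ]
  [ 0  -47/19   1/19  |  -46/19 ]
ρ3 -> ρ3 + 47/19·ρ2
  [ 1  -1/19  -2/19  |  10/57 ]
  [ 0      1      0  |      1 ]
  [ 0      0   1/19  |   1/19 ]
ρ3 -> 19·ρ3
  [ 1  -1/19  -2/19  |  10/57 ]
  [ 0      1      0  |      1 ]
  [ 0      0      1  |      1 ]
ρ1 -> ρ1 + 2/19·ρ3
  [ 1  -1/19  0  |  16/57 ]
  [ 0      1  0  |      1 ]
  [ 0      0  1  |      1 ]
ρ1 -> ρ1 + 1/19·ρ2
  [ 1  0  0  |  1/3 ]
  [ 0  1  0  |    1 ]
  [ 0  0  1  |    1 ]
Reading off the last column: x = 1/3, y = 1, z = 1.

(1/3, 1, 1)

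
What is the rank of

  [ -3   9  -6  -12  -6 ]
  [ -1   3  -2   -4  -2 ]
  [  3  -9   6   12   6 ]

R1 → -1/3·R1
  [  1  -3   2   4   2 ]
  [ -1   3  -2  -4  -2 ]
  [  3  -9   6  12   6 ]
R2 → R2 + R1
  [ 1  -3  2   4  2 ]
  [ 0   0  0   0  0 ]
  [ 3  -9  6  12  6 ]
R3 → R3 − 3·R1
  [ 1  -3  2  4  2 ]
  [ 0   0  0  0  0 ]
  [ 0   0  0  0  0 ]
The reduced form has 1 nonzero row.

rank = 1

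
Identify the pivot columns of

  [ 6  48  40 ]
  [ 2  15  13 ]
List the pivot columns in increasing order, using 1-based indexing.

R1 -> 1/6·R1
  [ 1   8  20/3 ]
  [ 2  15    13 ]
R2 -> R2 − 2·R1
  [ 1   8  20/3 ]
  [ 0  -1  -1/3 ]
R2 -> -1·R2
  [ 1  8  20/3 ]
  [ 0  1   1/3 ]
R1 -> R1 − 8·R2
  [ 1  0    4 ]
  [ 0  1  1/3 ]
Pivot columns are the columns containing a leading 1.

1, 2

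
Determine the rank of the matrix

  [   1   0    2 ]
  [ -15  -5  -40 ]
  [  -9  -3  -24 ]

rank = 2

ρ2 -> ρ2 + 15·ρ1
  [  1   0    2 ]
  [  0  -5  -10 ]
  [ -9  -3  -24 ]
ρ3 -> ρ3 + 9·ρ1
  [ 1   0    2 ]
  [ 0  -5  -10 ]
  [ 0  -3   -6 ]
ρ2 -> -1/5·ρ2
  [ 1   0   2 ]
  [ 0   1   2 ]
  [ 0  -3  -6 ]
ρ3 -> ρ3 + 3·ρ2
  [ 1  0  2 ]
  [ 0  1  2 ]
  [ 0  0  0 ]
The reduced form has 2 nonzero rows.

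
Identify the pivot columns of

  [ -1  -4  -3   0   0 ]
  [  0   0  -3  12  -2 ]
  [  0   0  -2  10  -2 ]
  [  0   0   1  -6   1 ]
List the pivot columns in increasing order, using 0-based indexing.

Multiply R1 by -1.
  [ 1  4   3   0   0 ]
  [ 0  0  -3  12  -2 ]
  [ 0  0  -2  10  -2 ]
  [ 0  0   1  -6   1 ]
Multiply R2 by -1/3.
  [ 1  4   3   0    0 ]
  [ 0  0   1  -4  2/3 ]
  [ 0  0  -2  10   -2 ]
  [ 0  0   1  -6    1 ]
Add 2 times R2 to R3.
  [ 1  4  3   0     0 ]
  [ 0  0  1  -4   2/3 ]
  [ 0  0  0   2  -2/3 ]
  [ 0  0  1  -6     1 ]
Subtract R2 from R4.
  [ 1  4  3   0     0 ]
  [ 0  0  1  -4   2/3 ]
  [ 0  0  0   2  -2/3 ]
  [ 0  0  0  -2   1/3 ]
Multiply R3 by 1/2.
  [ 1  4  3   0     0 ]
  [ 0  0  1  -4   2/3 ]
  [ 0  0  0   1  -1/3 ]
  [ 0  0  0  -2   1/3 ]
Add 2 times R3 to R4.
  [ 1  4  3   0     0 ]
  [ 0  0  1  -4   2/3 ]
  [ 0  0  0   1  -1/3 ]
  [ 0  0  0   0  -1/3 ]
Multiply R4 by -3.
  [ 1  4  3   0     0 ]
  [ 0  0  1  -4   2/3 ]
  [ 0  0  0   1  -1/3 ]
  [ 0  0  0   0     1 ]
Add 1/3 times R4 to R3.
  [ 1  4  3   0    0 ]
  [ 0  0  1  -4  2/3 ]
  [ 0  0  0   1    0 ]
  [ 0  0  0   0    1 ]
Subtract 2/3 times R4 from R2.
  [ 1  4  3   0  0 ]
  [ 0  0  1  -4  0 ]
  [ 0  0  0   1  0 ]
  [ 0  0  0   0  1 ]
Add 4 times R3 to R2.
  [ 1  4  3  0  0 ]
  [ 0  0  1  0  0 ]
  [ 0  0  0  1  0 ]
  [ 0  0  0  0  1 ]
Subtract 3 times R2 from R1.
  [ 1  4  0  0  0 ]
  [ 0  0  1  0  0 ]
  [ 0  0  0  1  0 ]
  [ 0  0  0  0  1 ]
Pivot columns are the columns containing a leading 1.

0, 2, 3, 4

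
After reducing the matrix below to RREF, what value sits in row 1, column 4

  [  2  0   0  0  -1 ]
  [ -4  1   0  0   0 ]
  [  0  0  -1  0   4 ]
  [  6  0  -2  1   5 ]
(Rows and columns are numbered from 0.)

R1 ← 1/2·R1
R2 ← R2 + 4·R1
R4 ← R4 − 6·R1
R3 ← -1·R3
R4 ← R4 + 2·R3

-2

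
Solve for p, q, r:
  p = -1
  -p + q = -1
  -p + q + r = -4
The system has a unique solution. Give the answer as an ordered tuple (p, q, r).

Form the augmented matrix and row-reduce:
  [  1  0  0  |  -1 ]
  [ -1  1  0  |  -1 ]
  [ -1  1  1  |  -4 ]
Add R1 to R2.
  [  1  0  0  |  -1 ]
  [  0  1  0  |  -2 ]
  [ -1  1  1  |  -4 ]
Add R1 to R3.
  [ 1  0  0  |  -1 ]
  [ 0  1  0  |  -2 ]
  [ 0  1  1  |  -5 ]
Subtract R2 from R3.
  [ 1  0  0  |  -1 ]
  [ 0  1  0  |  -2 ]
  [ 0  0  1  |  -3 ]
Reading off the last column: p = -1, q = -2, r = -3.

(-1, -2, -3)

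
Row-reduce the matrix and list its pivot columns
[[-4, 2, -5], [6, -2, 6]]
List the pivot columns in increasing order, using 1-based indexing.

1, 2

R1 := -1/4·R1
  [ 1  -1/2  5/4 ]
  [ 6    -2    6 ]
R2 := R2 − 6·R1
  [ 1  -1/2   5/4 ]
  [ 0     1  -3/2 ]
R1 := R1 + 1/2·R2
  [ 1  0   1/2 ]
  [ 0  1  -3/2 ]
Pivot columns are the columns containing a leading 1.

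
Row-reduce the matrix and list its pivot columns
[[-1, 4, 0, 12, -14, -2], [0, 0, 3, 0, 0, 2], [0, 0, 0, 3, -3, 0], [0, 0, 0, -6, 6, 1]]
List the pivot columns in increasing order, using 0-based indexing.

Multiply R1 by -1.
Multiply R2 by 1/3.
Multiply R3 by 1/3.
Add 6 times R3 to R4.
Subtract 2/3 times R4 from R2.
Subtract 2 times R4 from R1.
Add 12 times R3 to R1.
Pivot columns are the columns containing a leading 1.

0, 2, 3, 5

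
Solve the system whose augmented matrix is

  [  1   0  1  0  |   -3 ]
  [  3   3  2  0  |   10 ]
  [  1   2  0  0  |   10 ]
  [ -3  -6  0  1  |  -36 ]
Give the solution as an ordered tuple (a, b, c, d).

Subtract 3 times r1 from r2.
  [  1   0   1  0  |   -3 ]
  [  0   3  -1  0  |   19 ]
  [  1   2   0  0  |   10 ]
  [ -3  -6   0  1  |  -36 ]
Subtract r1 from r3.
  [  1   0   1  0  |   -3 ]
  [  0   3  -1  0  |   19 ]
  [  0   2  -1  0  |   13 ]
  [ -3  -6   0  1  |  -36 ]
Add 3 times r1 to r4.
  [ 1   0   1  0  |   -3 ]
  [ 0   3  -1  0  |   19 ]
  [ 0   2  -1  0  |   13 ]
  [ 0  -6   3  1  |  -45 ]
Multiply r2 by 1/3.
  [ 1   0     1  0  |    -3 ]
  [ 0   1  -1/3  0  |  19/3 ]
  [ 0   2    -1  0  |    13 ]
  [ 0  -6     3  1  |   -45 ]
Subtract 2 times r2 from r3.
  [ 1   0     1  0  |    -3 ]
  [ 0   1  -1/3  0  |  19/3 ]
  [ 0   0  -1/3  0  |   1/3 ]
  [ 0  -6     3  1  |   -45 ]
Add 6 times r2 to r4.
  [ 1  0     1  0  |    -3 ]
  [ 0  1  -1/3  0  |  19/3 ]
  [ 0  0  -1/3  0  |   1/3 ]
  [ 0  0     1  1  |    -7 ]
Multiply r3 by -3.
  [ 1  0     1  0  |    -3 ]
  [ 0  1  -1/3  0  |  19/3 ]
  [ 0  0     1  0  |    -1 ]
  [ 0  0     1  1  |    -7 ]
Subtract r3 from r4.
  [ 1  0     1  0  |    -3 ]
  [ 0  1  -1/3  0  |  19/3 ]
  [ 0  0     1  0  |    -1 ]
  [ 0  0     0  1  |    -6 ]
Add 1/3 times r3 to r2.
  [ 1  0  1  0  |  -3 ]
  [ 0  1  0  0  |   6 ]
  [ 0  0  1  0  |  -1 ]
  [ 0  0  0  1  |  -6 ]
Subtract r3 from r1.
  [ 1  0  0  0  |  -2 ]
  [ 0  1  0  0  |   6 ]
  [ 0  0  1  0  |  -1 ]
  [ 0  0  0  1  |  -6 ]
Reading off the last column: a = -2, b = 6, c = -1, d = -6.

(-2, 6, -1, -6)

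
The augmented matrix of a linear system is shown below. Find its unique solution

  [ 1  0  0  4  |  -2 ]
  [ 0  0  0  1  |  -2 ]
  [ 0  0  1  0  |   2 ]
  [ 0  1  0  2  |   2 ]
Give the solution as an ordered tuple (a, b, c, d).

r2 <=> r4
  [ 1  0  0  4  |  -2 ]
  [ 0  1  0  2  |   2 ]
  [ 0  0  1  0  |   2 ]
  [ 0  0  0  1  |  -2 ]
r2 ← r2 − 2·r4
  [ 1  0  0  4  |  -2 ]
  [ 0  1  0  0  |   6 ]
  [ 0  0  1  0  |   2 ]
  [ 0  0  0  1  |  -2 ]
r1 ← r1 − 4·r4
  [ 1  0  0  0  |   6 ]
  [ 0  1  0  0  |   6 ]
  [ 0  0  1  0  |   2 ]
  [ 0  0  0  1  |  -2 ]
Reading off the last column: a = 6, b = 6, c = 2, d = -2.

(6, 6, 2, -2)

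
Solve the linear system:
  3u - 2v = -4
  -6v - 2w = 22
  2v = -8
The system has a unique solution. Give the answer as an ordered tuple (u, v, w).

Form the augmented matrix and row-reduce:
  [ 3  -2   0  |  -4 ]
  [ 0  -6  -2  |  22 ]
  [ 0   2   0  |  -8 ]
R1 ← 1/3·R1
  [ 1  -2/3   0  |  -4/3 ]
  [ 0    -6  -2  |    22 ]
  [ 0     2   0  |    -8 ]
R2 ← -1/6·R2
  [ 1  -2/3    0  |   -4/3 ]
  [ 0     1  1/3  |  -11/3 ]
  [ 0     2    0  |     -8 ]
R3 ← R3 − 2·R2
  [ 1  -2/3     0  |   -4/3 ]
  [ 0     1   1/3  |  -11/3 ]
  [ 0     0  -2/3  |   -2/3 ]
R3 ← -3/2·R3
  [ 1  -2/3    0  |   -4/3 ]
  [ 0     1  1/3  |  -11/3 ]
  [ 0     0    1  |      1 ]
R2 ← R2 − 1/3·R3
  [ 1  -2/3  0  |  -4/3 ]
  [ 0     1  0  |    -4 ]
  [ 0     0  1  |     1 ]
R1 ← R1 + 2/3·R2
  [ 1  0  0  |  -4 ]
  [ 0  1  0  |  -4 ]
  [ 0  0  1  |   1 ]
Reading off the last column: u = -4, v = -4, w = 1.

(-4, -4, 1)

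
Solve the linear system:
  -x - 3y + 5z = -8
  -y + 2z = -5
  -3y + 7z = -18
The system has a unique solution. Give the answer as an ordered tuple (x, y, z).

Form the augmented matrix and row-reduce:
  [ -1  -3  5  |   -8 ]
  [  0  -1  2  |   -5 ]
  [  0  -3  7  |  -18 ]
Multiply R1 by -1.
  [ 1   3  -5  |    8 ]
  [ 0  -1   2  |   -5 ]
  [ 0  -3   7  |  -18 ]
Multiply R2 by -1.
  [ 1   3  -5  |    8 ]
  [ 0   1  -2  |    5 ]
  [ 0  -3   7  |  -18 ]
Add 3 times R2 to R3.
  [ 1  3  -5  |   8 ]
  [ 0  1  -2  |   5 ]
  [ 0  0   1  |  -3 ]
Add 2 times R3 to R2.
  [ 1  3  -5  |   8 ]
  [ 0  1   0  |  -1 ]
  [ 0  0   1  |  -3 ]
Add 5 times R3 to R1.
  [ 1  3  0  |  -7 ]
  [ 0  1  0  |  -1 ]
  [ 0  0  1  |  -3 ]
Subtract 3 times R2 from R1.
  [ 1  0  0  |  -4 ]
  [ 0  1  0  |  -1 ]
  [ 0  0  1  |  -3 ]
Reading off the last column: x = -4, y = -1, z = -3.

(-4, -1, -3)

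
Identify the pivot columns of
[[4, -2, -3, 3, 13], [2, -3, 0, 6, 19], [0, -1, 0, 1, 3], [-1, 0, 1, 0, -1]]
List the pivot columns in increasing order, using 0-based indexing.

0, 1, 2, 3

ρ1 -> 1/4·ρ1
  [  1  -1/2  -3/4  3/4  13/4 ]
  [  2    -3     0    6    19 ]
  [  0    -1     0    1     3 ]
  [ -1     0     1    0    -1 ]
ρ2 -> ρ2 − 2·ρ1
  [  1  -1/2  -3/4  3/4  13/4 ]
  [  0    -2   3/2  9/2  25/2 ]
  [  0    -1     0    1     3 ]
  [ -1     0     1    0    -1 ]
ρ4 -> ρ4 + ρ1
  [ 1  -1/2  -3/4  3/4  13/4 ]
  [ 0    -2   3/2  9/2  25/2 ]
  [ 0    -1     0    1     3 ]
  [ 0  -1/2   1/4  3/4   9/4 ]
ρ2 -> -1/2·ρ2
  [ 1  -1/2  -3/4   3/4   13/4 ]
  [ 0     1  -3/4  -9/4  -25/4 ]
  [ 0    -1     0     1      3 ]
  [ 0  -1/2   1/4   3/4    9/4 ]
ρ3 -> ρ3 + ρ2
  [ 1  -1/2  -3/4   3/4   13/4 ]
  [ 0     1  -3/4  -9/4  -25/4 ]
  [ 0     0  -3/4  -5/4  -13/4 ]
  [ 0  -1/2   1/4   3/4    9/4 ]
ρ4 -> ρ4 + 1/2·ρ2
  [ 1  -1/2  -3/4   3/4   13/4 ]
  [ 0     1  -3/4  -9/4  -25/4 ]
  [ 0     0  -3/4  -5/4  -13/4 ]
  [ 0     0  -1/8  -3/8   -7/8 ]
ρ3 -> -4/3·ρ3
  [ 1  -1/2  -3/4   3/4   13/4 ]
  [ 0     1  -3/4  -9/4  -25/4 ]
  [ 0     0     1   5/3   13/3 ]
  [ 0     0  -1/8  -3/8   -7/8 ]
ρ4 -> ρ4 + 1/8·ρ3
  [ 1  -1/2  -3/4   3/4   13/4 ]
  [ 0     1  -3/4  -9/4  -25/4 ]
  [ 0     0     1   5/3   13/3 ]
  [ 0     0     0  -1/6   -1/3 ]
ρ4 -> -6·ρ4
  [ 1  -1/2  -3/4   3/4   13/4 ]
  [ 0     1  -3/4  -9/4  -25/4 ]
  [ 0     0     1   5/3   13/3 ]
  [ 0     0     0     1      2 ]
ρ3 -> ρ3 − 5/3·ρ4
  [ 1  -1/2  -3/4   3/4   13/4 ]
  [ 0     1  -3/4  -9/4  -25/4 ]
  [ 0     0     1     0      1 ]
  [ 0     0     0     1      2 ]
ρ2 -> ρ2 + 9/4·ρ4
  [ 1  -1/2  -3/4  3/4  13/4 ]
  [ 0     1  -3/4    0  -7/4 ]
  [ 0     0     1    0     1 ]
  [ 0     0     0    1     2 ]
ρ1 -> ρ1 − 3/4·ρ4
  [ 1  -1/2  -3/4  0   7/4 ]
  [ 0     1  -3/4  0  -7/4 ]
  [ 0     0     1  0     1 ]
  [ 0     0     0  1     2 ]
ρ2 -> ρ2 + 3/4·ρ3
  [ 1  -1/2  -3/4  0  7/4 ]
  [ 0     1     0  0   -1 ]
  [ 0     0     1  0    1 ]
  [ 0     0     0  1    2 ]
ρ1 -> ρ1 + 3/4·ρ3
  [ 1  -1/2  0  0  5/2 ]
  [ 0     1  0  0   -1 ]
  [ 0     0  1  0    1 ]
  [ 0     0  0  1    2 ]
ρ1 -> ρ1 + 1/2·ρ2
  [ 1  0  0  0   2 ]
  [ 0  1  0  0  -1 ]
  [ 0  0  1  0   1 ]
  [ 0  0  0  1   2 ]
Pivot columns are the columns containing a leading 1.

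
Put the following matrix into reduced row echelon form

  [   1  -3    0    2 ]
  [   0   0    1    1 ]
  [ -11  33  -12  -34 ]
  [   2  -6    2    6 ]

[[1, -3, 0, 2], [0, 0, 1, 1], [0, 0, 0, 0], [0, 0, 0, 0]]

Add 11 times ρ1 to ρ3.
Subtract 2 times ρ1 from ρ4.
Add 12 times ρ2 to ρ3.
Subtract 2 times ρ2 from ρ4.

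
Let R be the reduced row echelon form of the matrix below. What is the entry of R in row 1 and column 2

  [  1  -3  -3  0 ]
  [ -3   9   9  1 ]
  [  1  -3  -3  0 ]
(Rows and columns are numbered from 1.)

-3

R2 -> R2 + 3·R1
  [ 1  -3  -3  0 ]
  [ 0   0   0  1 ]
  [ 1  -3  -3  0 ]
R3 -> R3 − R1
  [ 1  -3  -3  0 ]
  [ 0   0   0  1 ]
  [ 0   0   0  0 ]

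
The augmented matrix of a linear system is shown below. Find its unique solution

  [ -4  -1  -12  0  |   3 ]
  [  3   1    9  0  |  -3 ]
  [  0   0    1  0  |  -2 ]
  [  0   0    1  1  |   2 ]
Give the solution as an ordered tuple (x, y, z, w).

ρ1 ← -1/4·ρ1
  [ 1  1/4  3  0  |  -3/4 ]
  [ 3    1  9  0  |    -3 ]
  [ 0    0  1  0  |    -2 ]
  [ 0    0  1  1  |     2 ]
ρ2 ← ρ2 − 3·ρ1
  [ 1  1/4  3  0  |  -3/4 ]
  [ 0  1/4  0  0  |  -3/4 ]
  [ 0    0  1  0  |    -2 ]
  [ 0    0  1  1  |     2 ]
ρ2 ← 4·ρ2
  [ 1  1/4  3  0  |  -3/4 ]
  [ 0    1  0  0  |    -3 ]
  [ 0    0  1  0  |    -2 ]
  [ 0    0  1  1  |     2 ]
ρ4 ← ρ4 − ρ3
  [ 1  1/4  3  0  |  -3/4 ]
  [ 0    1  0  0  |    -3 ]
  [ 0    0  1  0  |    -2 ]
  [ 0    0  0  1  |     4 ]
ρ1 ← ρ1 − 3·ρ3
  [ 1  1/4  0  0  |  21/4 ]
  [ 0    1  0  0  |    -3 ]
  [ 0    0  1  0  |    -2 ]
  [ 0    0  0  1  |     4 ]
ρ1 ← ρ1 − 1/4·ρ2
  [ 1  0  0  0  |   6 ]
  [ 0  1  0  0  |  -3 ]
  [ 0  0  1  0  |  -2 ]
  [ 0  0  0  1  |   4 ]
Reading off the last column: x = 6, y = -3, z = -2, w = 4.

(6, -3, -2, 4)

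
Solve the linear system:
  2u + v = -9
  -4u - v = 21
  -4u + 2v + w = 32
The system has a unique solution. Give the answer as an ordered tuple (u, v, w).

(-6, 3, 2)

Form the augmented matrix and row-reduce:
  [  2   1  0  |  -9 ]
  [ -4  -1  0  |  21 ]
  [ -4   2  1  |  32 ]
R1 ← 1/2·R1
  [  1  1/2  0  |  -9/2 ]
  [ -4   -1  0  |    21 ]
  [ -4    2  1  |    32 ]
R2 ← R2 + 4·R1
  [  1  1/2  0  |  -9/2 ]
  [  0    1  0  |     3 ]
  [ -4    2  1  |    32 ]
R3 ← R3 + 4·R1
  [ 1  1/2  0  |  -9/2 ]
  [ 0    1  0  |     3 ]
  [ 0    4  1  |    14 ]
R3 ← R3 − 4·R2
  [ 1  1/2  0  |  -9/2 ]
  [ 0    1  0  |     3 ]
  [ 0    0  1  |     2 ]
R1 ← R1 − 1/2·R2
  [ 1  0  0  |  -6 ]
  [ 0  1  0  |   3 ]
  [ 0  0  1  |   2 ]
Reading off the last column: u = -6, v = 3, w = 2.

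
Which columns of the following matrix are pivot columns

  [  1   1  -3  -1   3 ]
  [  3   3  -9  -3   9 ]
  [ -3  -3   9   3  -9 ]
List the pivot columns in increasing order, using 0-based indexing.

R2 := R2 − 3·R1
  [  1   1  -3  -1   3 ]
  [  0   0   0   0   0 ]
  [ -3  -3   9   3  -9 ]
R3 := R3 + 3·R1
  [ 1  1  -3  -1  3 ]
  [ 0  0   0   0  0 ]
  [ 0  0   0   0  0 ]
Pivot columns are the columns containing a leading 1.

0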